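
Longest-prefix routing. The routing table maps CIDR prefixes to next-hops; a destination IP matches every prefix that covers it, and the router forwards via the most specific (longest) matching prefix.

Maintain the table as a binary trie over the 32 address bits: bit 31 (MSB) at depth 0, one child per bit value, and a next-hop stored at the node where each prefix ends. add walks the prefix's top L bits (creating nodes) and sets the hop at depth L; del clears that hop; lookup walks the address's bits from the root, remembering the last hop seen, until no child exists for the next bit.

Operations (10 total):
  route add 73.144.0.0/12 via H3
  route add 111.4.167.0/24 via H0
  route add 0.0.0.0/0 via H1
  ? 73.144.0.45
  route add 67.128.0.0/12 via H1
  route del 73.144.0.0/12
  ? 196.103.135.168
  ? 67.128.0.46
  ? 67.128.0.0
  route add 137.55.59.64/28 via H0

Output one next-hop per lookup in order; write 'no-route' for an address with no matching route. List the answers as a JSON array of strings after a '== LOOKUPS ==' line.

Apply in order:
  + 73.144.0.0/12 (H3) depth=12
  + 111.4.167.0/24 (H0) depth=24
  + 0.0.0.0/0 (H1) depth=0
  ? 73.144.0.45  path d0:H1→d1:-→d2:-→d3:-→d4:-→d5:-→d6:-→d7:-→d8:-→d9:-→d10:-→d11:-→d12:H3  best=H3
  + 67.128.0.0/12 (H1) depth=12
  del 73.144.0.0/12 (clear depth 12)
  ? 196.103.135.168  path d0:H1  best=H1
  ? 67.128.0.46  path d0:H1→d1:-→d2:-→d3:-→d4:-→d5:-→d6:-→d7:-→d8:-→d9:-→d10:-→d11:-→d12:H1  best=H1
  ? 67.128.0.0  path d0:H1→d1:-→d2:-→d3:-→d4:-→d5:-→d6:-→d7:-→d8:-→d9:-→d10:-→d11:-→d12:H1  best=H1
  + 137.55.59.64/28 (H0) depth=28

== LOOKUPS ==
["H3","H1","H1","H1"]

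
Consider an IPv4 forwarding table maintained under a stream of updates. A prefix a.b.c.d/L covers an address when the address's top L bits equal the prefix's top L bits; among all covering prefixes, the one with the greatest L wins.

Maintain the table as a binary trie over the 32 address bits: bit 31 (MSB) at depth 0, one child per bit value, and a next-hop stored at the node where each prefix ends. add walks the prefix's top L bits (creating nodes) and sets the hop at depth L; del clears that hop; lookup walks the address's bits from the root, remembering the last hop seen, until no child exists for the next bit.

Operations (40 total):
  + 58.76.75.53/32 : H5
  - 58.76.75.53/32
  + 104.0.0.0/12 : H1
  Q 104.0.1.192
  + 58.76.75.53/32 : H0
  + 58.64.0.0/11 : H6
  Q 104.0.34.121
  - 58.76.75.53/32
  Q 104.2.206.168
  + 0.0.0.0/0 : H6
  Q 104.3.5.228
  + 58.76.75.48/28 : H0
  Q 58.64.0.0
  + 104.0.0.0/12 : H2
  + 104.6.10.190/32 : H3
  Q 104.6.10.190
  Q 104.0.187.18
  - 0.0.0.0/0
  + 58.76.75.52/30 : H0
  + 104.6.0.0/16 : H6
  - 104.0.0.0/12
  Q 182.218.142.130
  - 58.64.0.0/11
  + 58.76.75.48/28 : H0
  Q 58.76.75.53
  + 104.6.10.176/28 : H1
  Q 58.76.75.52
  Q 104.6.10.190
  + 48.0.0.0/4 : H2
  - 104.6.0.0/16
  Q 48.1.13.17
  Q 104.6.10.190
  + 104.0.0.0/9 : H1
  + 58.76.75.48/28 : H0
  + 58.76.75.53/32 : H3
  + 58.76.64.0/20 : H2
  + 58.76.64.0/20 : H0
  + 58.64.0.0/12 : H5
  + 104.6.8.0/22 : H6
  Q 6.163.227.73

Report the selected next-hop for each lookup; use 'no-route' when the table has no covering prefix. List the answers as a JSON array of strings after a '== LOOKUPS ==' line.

Apply in order:
  + 58.76.75.53/32 (H5) depth=32
  - 58.76.75.53/32 clear@32
  + 104.0.0.0/12 (H1) depth=12
  Q 104.0.1.192: descend 011010000000 ; hops seen [H1] ; pick H1
  + 58.76.75.53/32 (H0) depth=32
  + 58.64.0.0/11 (H6) depth=11
  Q 104.0.34.121: descend 011010000000 ; hops seen [H1] ; pick H1
  - 58.76.75.53/32 clear@32
  Q 104.2.206.168: descend 011010000000 ; hops seen [H1] ; pick H1
  + 0.0.0.0/0 (H6) depth=0
  Q 104.3.5.228: descend 011010000000 ; hops seen [H6,H1] ; pick H1
  + 58.76.75.48/28 (H0) depth=28
  Q 58.64.0.0: descend 001110100100 ; hops seen [H6,H6] ; pick H6
  + 104.0.0.0/12 (H2) depth=12
  + 104.6.10.190/32 (H3) depth=32
  Q 104.6.10.190: descend 01101000000001100000101010111110 ; hops seen [H6,H2,H3] ; pick H3
  Q 104.0.187.18: descend 0110100000000 ; hops seen [H6,H2] ; pick H2
  - 0.0.0.0/0 clear@0
  + 58.76.75.52/30 (H0) depth=30
  + 104.6.0.0/16 (H6) depth=16
  - 104.0.0.0/12 clear@12
  Q 182.218.142.130: descend ε ; hops seen [∅] ; pick no-route
  - 58.64.0.0/11 clear@11
  + 58.76.75.48/28 (H0) depth=28
  Q 58.76.75.53: descend 00111010010011000100101100110101 ; hops seen [H0,H0] ; pick H0
  + 104.6.10.176/28 (H1) depth=28
  Q 58.76.75.52: descend 0011101001001100010010110011010 ; hops seen [H0,H0] ; pick H0
  Q 104.6.10.190: descend 01101000000001100000101010111110 ; hops seen [H6,H1,H3] ; pick H3
  + 48.0.0.0/4 (H2) depth=4
  - 104.6.0.0/16 clear@16
  Q 48.1.13.17: descend 0011 ; hops seen [H2] ; pick H2
  Q 104.6.10.190: descend 01101000000001100000101010111110 ; hops seen [H1,H3] ; pick H3
  + 104.0.0.0/9 (H1) depth=9
  + 58.76.75.48/28 (H0) depth=28
  + 58.76.75.53/32 (H3) depth=32
  + 58.76.64.0/20 (H2) depth=20
  + 58.76.64.0/20 (H0) depth=20
  + 58.64.0.0/12 (H5) depth=12
  + 104.6.8.0/22 (H6) depth=22
  Q 6.163.227.73: descend 00 ; hops seen [∅] ; pick no-route

== LOOKUPS ==
["H1","H1","H1","H1","H6","H3","H2","no-route","H0","H0","H3","H2","H3","no-route"]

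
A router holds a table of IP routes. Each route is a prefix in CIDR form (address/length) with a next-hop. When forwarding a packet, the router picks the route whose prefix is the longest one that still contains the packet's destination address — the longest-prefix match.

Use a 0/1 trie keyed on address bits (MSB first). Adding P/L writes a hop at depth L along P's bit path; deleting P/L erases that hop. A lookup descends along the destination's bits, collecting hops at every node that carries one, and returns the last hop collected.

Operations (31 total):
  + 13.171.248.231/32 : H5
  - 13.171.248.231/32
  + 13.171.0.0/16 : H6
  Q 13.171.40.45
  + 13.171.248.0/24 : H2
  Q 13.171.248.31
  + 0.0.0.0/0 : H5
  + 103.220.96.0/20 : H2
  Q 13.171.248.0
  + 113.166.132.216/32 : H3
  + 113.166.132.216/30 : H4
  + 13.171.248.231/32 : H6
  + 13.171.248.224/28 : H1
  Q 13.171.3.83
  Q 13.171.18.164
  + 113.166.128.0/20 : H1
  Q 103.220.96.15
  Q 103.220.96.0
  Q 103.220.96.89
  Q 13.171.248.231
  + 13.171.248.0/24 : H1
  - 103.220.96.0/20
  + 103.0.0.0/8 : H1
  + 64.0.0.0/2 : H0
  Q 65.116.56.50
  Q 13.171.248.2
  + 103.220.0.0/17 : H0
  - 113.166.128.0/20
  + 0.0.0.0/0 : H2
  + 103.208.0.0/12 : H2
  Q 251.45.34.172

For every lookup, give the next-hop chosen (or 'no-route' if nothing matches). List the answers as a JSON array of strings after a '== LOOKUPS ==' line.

Apply in order:
  add 13.171.248.231/32 -> H5 at depth 32
  - 13.171.248.231/32 clear@32
  add 13.171.0.0/16 -> H6 at depth 16
  Q 13.171.40.45: descend 0000110110101011 ; hops seen [H6] ; pick H6
  add 13.171.248.0/24 -> H2 at depth 24
  Q 13.171.248.31: descend 000011011010101111111000 ; hops seen [H6,H2] ; pick H2
  add 0.0.0.0/0 -> H5 at depth 0
  add 103.220.96.0/20 -> H2 at depth 20
  Q 13.171.248.0: descend 000011011010101111111000 ; hops seen [H5,H6,H2] ; pick H2
  add 113.166.132.216/32 -> H3 at depth 32
  add 113.166.132.216/30 -> H4 at depth 30
  add 13.171.248.231/32 -> H6 at depth 32
  add 13.171.248.224/28 -> H1 at depth 28
  Q 13.171.3.83: descend 0000110110101011 ; hops seen [H5,H6] ; pick H6
  Q 13.171.18.164: descend 0000110110101011 ; hops seen [H5,H6] ; pick H6
  add 113.166.128.0/20 -> H1 at depth 20
  Q 103.220.96.15: descend 01100111110111000110 ; hops seen [H5,H2] ; pick H2
  Q 103.220.96.0: descend 01100111110111000110 ; hops seen [H5,H2] ; pick H2
  Q 103.220.96.89: descend 01100111110111000110 ; hops seen [H5,H2] ; pick H2
  Q 13.171.248.231: descend 00001101101010111111100011100111 ; hops seen [H5,H6,H2,H1,H6] ; pick H6
  add 13.171.248.0/24 -> H1 at depth 24
  - 103.220.96.0/20 clear@20
  add 103.0.0.0/8 -> H1 at depth 8
  add 64.0.0.0/2 -> H0 at depth 2
  Q 65.116.56.50: descend 01 ; hops seen [H5,H0] ; pick H0
  Q 13.171.248.2: descend 000011011010101111111000 ; hops seen [H5,H6,H1] ; pick H1
  add 103.220.0.0/17 -> H0 at depth 17
  - 113.166.128.0/20 clear@20
  add 0.0.0.0/0 -> H2 at depth 0
  add 103.208.0.0/12 -> H2 at depth 12
  Q 251.45.34.172: descend ε ; hops seen [H2] ; pick H2

== LOOKUPS ==
["H6","H2","H2","H6","H6","H2","H2","H2","H6","H0","H1","H2"]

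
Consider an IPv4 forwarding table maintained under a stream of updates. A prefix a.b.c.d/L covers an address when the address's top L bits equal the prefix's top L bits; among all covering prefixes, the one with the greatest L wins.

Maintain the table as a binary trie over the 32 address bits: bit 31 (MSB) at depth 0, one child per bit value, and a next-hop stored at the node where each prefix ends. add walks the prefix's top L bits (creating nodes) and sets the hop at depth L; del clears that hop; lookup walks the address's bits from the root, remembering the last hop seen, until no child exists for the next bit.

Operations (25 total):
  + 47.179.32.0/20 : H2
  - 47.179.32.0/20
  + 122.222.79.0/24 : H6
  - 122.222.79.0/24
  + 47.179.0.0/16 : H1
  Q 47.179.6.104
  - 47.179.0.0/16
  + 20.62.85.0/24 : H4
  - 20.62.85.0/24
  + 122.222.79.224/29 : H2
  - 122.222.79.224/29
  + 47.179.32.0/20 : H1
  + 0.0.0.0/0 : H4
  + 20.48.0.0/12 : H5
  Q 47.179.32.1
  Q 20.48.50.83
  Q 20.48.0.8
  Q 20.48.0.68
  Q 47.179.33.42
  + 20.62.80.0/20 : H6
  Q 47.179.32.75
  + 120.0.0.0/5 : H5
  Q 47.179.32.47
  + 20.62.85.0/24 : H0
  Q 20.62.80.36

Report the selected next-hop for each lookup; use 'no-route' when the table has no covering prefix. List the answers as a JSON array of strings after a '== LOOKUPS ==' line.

Trace:
  + 47.179.32.0/20 (H2) depth=20
  del 47.179.32.0/20 (clear depth 20)
  + 122.222.79.0/24 (H6) depth=24
  del 122.222.79.0/24 (clear depth 24)
  + 47.179.0.0/16 (H1) depth=16
  ? 47.179.6.104  path d0:-→d1:-→d2:-→d3:-→d4:-→d5:-→d6:-→d7:-→d8:-→d9:-→d10:-→d11:-→d12:-→d13:-→d14:-→d15:-→d16:H1→d17:-→d18:-  best=H1
  del 47.179.0.0/16 (clear depth 16)
  + 20.62.85.0/24 (H4) depth=24
  del 20.62.85.0/24 (clear depth 24)
  + 122.222.79.224/29 (H2) depth=29
  del 122.222.79.224/29 (clear depth 29)
  + 47.179.32.0/20 (H1) depth=20
  + 0.0.0.0/0 (H4) depth=0
  + 20.48.0.0/12 (H5) depth=12
  ? 47.179.32.1  path d0:H4→d1:-→d2:-→d3:-→d4:-→d5:-→d6:-→d7:-→d8:-→d9:-→d10:-→d11:-→d12:-→d13:-→d14:-→d15:-→d16:-→d17:-→d18:-→d19:-→d20:H1  best=H1
  ? 20.48.50.83  path d0:H4→d1:-→d2:-→d3:-→d4:-→d5:-→d6:-→d7:-→d8:-→d9:-→d10:-→d11:-→d12:H5  best=H5
  ? 20.48.0.8  path d0:H4→d1:-→d2:-→d3:-→d4:-→d5:-→d6:-→d7:-→d8:-→d9:-→d10:-→d11:-→d12:H5  best=H5
  ? 20.48.0.68  path d0:H4→d1:-→d2:-→d3:-→d4:-→d5:-→d6:-→d7:-→d8:-→d9:-→d10:-→d11:-→d12:H5  best=H5
  ? 47.179.33.42  path d0:H4→d1:-→d2:-→d3:-→d4:-→d5:-→d6:-→d7:-→d8:-→d9:-→d10:-→d11:-→d12:-→d13:-→d14:-→d15:-→d16:-→d17:-→d18:-→d19:-→d20:H1  best=H1
  + 20.62.80.0/20 (H6) depth=20
  ? 47.179.32.75  path d0:H4→d1:-→d2:-→d3:-→d4:-→d5:-→d6:-→d7:-→d8:-→d9:-→d10:-→d11:-→d12:-→d13:-→d14:-→d15:-→d16:-→d17:-→d18:-→d19:-→d20:H1  best=H1
  + 120.0.0.0/5 (H5) depth=5
  ? 47.179.32.47  path d0:H4→d1:-→d2:-→d3:-→d4:-→d5:-→d6:-→d7:-→d8:-→d9:-→d10:-→d11:-→d12:-→d13:-→d14:-→d15:-→d16:-→d17:-→d18:-→d19:-→d20:H1  best=H1
  + 20.62.85.0/24 (H0) depth=24
  ? 20.62.80.36  path d0:H4→d1:-→d2:-→d3:-→d4:-→d5:-→d6:-→d7:-→d8:-→d9:-→d10:-→d11:-→d12:H5→d13:-→d14:-→d15:-→d16:-→d17:-→d18:-→d19:-→d20:H6→d21:-  best=H6

== LOOKUPS ==
["H1","H1","H5","H5","H5","H1","H1","H1","H6"]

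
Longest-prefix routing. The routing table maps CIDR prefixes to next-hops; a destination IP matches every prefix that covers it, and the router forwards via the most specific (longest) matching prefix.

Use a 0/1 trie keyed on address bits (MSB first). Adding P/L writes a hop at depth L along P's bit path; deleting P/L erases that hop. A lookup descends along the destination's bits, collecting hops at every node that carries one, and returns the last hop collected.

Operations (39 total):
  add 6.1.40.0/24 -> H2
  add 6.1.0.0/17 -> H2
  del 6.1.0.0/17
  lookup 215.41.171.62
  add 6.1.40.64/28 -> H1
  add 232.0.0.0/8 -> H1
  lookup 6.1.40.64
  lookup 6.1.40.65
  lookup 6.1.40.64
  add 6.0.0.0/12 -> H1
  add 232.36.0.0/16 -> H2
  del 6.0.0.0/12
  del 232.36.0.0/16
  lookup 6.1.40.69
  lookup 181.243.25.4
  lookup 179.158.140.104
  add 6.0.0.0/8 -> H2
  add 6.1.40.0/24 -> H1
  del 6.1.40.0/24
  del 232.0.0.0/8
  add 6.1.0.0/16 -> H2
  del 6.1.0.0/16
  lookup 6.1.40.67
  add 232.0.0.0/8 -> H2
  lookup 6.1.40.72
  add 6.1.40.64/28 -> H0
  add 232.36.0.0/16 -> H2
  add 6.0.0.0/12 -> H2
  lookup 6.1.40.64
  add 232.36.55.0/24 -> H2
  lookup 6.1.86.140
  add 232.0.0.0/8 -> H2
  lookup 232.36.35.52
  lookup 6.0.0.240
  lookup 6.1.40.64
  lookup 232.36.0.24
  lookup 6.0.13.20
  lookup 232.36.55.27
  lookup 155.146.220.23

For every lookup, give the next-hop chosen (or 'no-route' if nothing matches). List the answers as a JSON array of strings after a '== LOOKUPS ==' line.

Apply in order:
  + 6.1.40.0/24 (H2) depth=24
  + 6.1.0.0/17 (H2) depth=17
  del 6.1.0.0/17 (clear depth 17)
  lookup 215.41.171.62: bits ε walk d0:- -> no-route
  + 6.1.40.64/28 (H1) depth=28
  + 232.0.0.0/8 (H1) depth=8
  lookup 6.1.40.64: bits 0000011000000001001010000100 walk d0:-→d1:-→d2:-→d3:-→d4:-→d5:-→d6:-→d7:-→d8:-→d9:-→d10:-→d11:-→d12:-→d13:-→d14:-→d15:-→d16:-→d17:-→d18:-→d19:-→d20:-→d21:-→d22:-→d23:-→d24:H2→d25:-→d26:-→d27:-→d28:H1 -> H1
  lookup 6.1.40.65: bits 0000011000000001001010000100 walk d0:-→d1:-→d2:-→d3:-→d4:-→d5:-→d6:-→d7:-→d8:-→d9:-→d10:-→d11:-→d12:-→d13:-→d14:-→d15:-→d16:-→d17:-→d18:-→d19:-→d20:-→d21:-→d22:-→d23:-→d24:H2→d25:-→d26:-→d27:-→d28:H1 -> H1
  lookup 6.1.40.64: bits 0000011000000001001010000100 walk d0:-→d1:-→d2:-→d3:-→d4:-→d5:-→d6:-→d7:-→d8:-→d9:-→d10:-→d11:-→d12:-→d13:-→d14:-→d15:-→d16:-→d17:-→d18:-→d19:-→d20:-→d21:-→d22:-→d23:-→d24:H2→d25:-→d26:-→d27:-→d28:H1 -> H1
  + 6.0.0.0/12 (H1) depth=12
  + 232.36.0.0/16 (H2) depth=16
  del 6.0.0.0/12 (clear depth 12)
  del 232.36.0.0/16 (clear depth 16)
  lookup 6.1.40.69: bits 0000011000000001001010000100 walk d0:-→d1:-→d2:-→d3:-→d4:-→d5:-→d6:-→d7:-→d8:-→d9:-→d10:-→d11:-→d12:-→d13:-→d14:-→d15:-→d16:-→d17:-→d18:-→d19:-→d20:-→d21:-→d22:-→d23:-→d24:H2→d25:-→d26:-→d27:-→d28:H1 -> H1
  lookup 181.243.25.4: bits 1 walk d0:-→d1:- -> no-route
  lookup 179.158.140.104: bits 1 walk d0:-→d1:- -> no-route
  + 6.0.0.0/8 (H2) depth=8
  + 6.1.40.0/24 (H1) depth=24
  del 6.1.40.0/24 (clear depth 24)
  del 232.0.0.0/8 (clear depth 8)
  + 6.1.0.0/16 (H2) depth=16
  del 6.1.0.0/16 (clear depth 16)
  lookup 6.1.40.67: bits 0000011000000001001010000100 walk d0:-→d1:-→d2:-→d3:-→d4:-→d5:-→d6:-→d7:-→d8:H2→d9:-→d10:-→d11:-→d12:-→d13:-→d14:-→d15:-→d16:-→d17:-→d18:-→d19:-→d20:-→d21:-→d22:-→d23:-→d24:-→d25:-→d26:-→d27:-→d28:H1 -> H1
  + 232.0.0.0/8 (H2) depth=8
  lookup 6.1.40.72: bits 0000011000000001001010000100 walk d0:-→d1:-→d2:-→d3:-→d4:-→d5:-→d6:-→d7:-→d8:H2→d9:-→d10:-→d11:-→d12:-→d13:-→d14:-→d15:-→d16:-→d17:-→d18:-→d19:-→d20:-→d21:-→d22:-→d23:-→d24:-→d25:-→d26:-→d27:-→d28:H1 -> H1
  + 6.1.40.64/28 (H0) depth=28
  + 232.36.0.0/16 (H2) depth=16
  + 6.0.0.0/12 (H2) depth=12
  lookup 6.1.40.64: bits 0000011000000001001010000100 walk d0:-→d1:-→d2:-→d3:-→d4:-→d5:-→d6:-→d7:-→d8:H2→d9:-→d10:-→d11:-→d12:H2→d13:-→d14:-→d15:-→d16:-→d17:-→d18:-→d19:-→d20:-→d21:-→d22:-→d23:-→d24:-→d25:-→d26:-→d27:-→d28:H0 -> H0
  + 232.36.55.0/24 (H2) depth=24
  lookup 6.1.86.140: bits 00000110000000010 walk d0:-→d1:-→d2:-→d3:-→d4:-→d5:-→d6:-→d7:-→d8:H2→d9:-→d10:-→d11:-→d12:H2→d13:-→d14:-→d15:-→d16:-→d17:- -> H2
  + 232.0.0.0/8 (H2) depth=8
  lookup 232.36.35.52: bits 1110100000100100001 walk d0:-→d1:-→d2:-→d3:-→d4:-→d5:-→d6:-→d7:-→d8:H2→d9:-→d10:-→d11:-→d12:-→d13:-→d14:-→d15:-→d16:H2→d17:-→d18:-→d19:- -> H2
  lookup 6.0.0.240: bits 000001100000000 walk d0:-→d1:-→d2:-→d3:-→d4:-→d5:-→d6:-→d7:-→d8:H2→d9:-→d10:-→d11:-→d12:H2→d13:-→d14:-→d15:- -> H2
  lookup 6.1.40.64: bits 0000011000000001001010000100 walk d0:-→d1:-→d2:-→d3:-→d4:-→d5:-→d6:-→d7:-→d8:H2→d9:-→d10:-→d11:-→d12:H2→d13:-→d14:-→d15:-→d16:-→d17:-→d18:-→d19:-→d20:-→d21:-→d22:-→d23:-→d24:-→d25:-→d26:-→d27:-→d28:H0 -> H0
  lookup 232.36.0.24: bits 111010000010010000 walk d0:-→d1:-→d2:-→d3:-→d4:-→d5:-→d6:-→d7:-→d8:H2→d9:-→d10:-→d11:-→d12:-→d13:-→d14:-→d15:-→d16:H2→d17:-→d18:- -> H2
  lookup 6.0.13.20: bits 000001100000000 walk d0:-→d1:-→d2:-→d3:-→d4:-→d5:-→d6:-→d7:-→d8:H2→d9:-→d10:-→d11:-→d12:H2→d13:-→d14:-→d15:- -> H2
  lookup 232.36.55.27: bits 111010000010010000110111 walk d0:-→d1:-→d2:-→d3:-→d4:-→d5:-→d6:-→d7:-→d8:H2→d9:-→d10:-→d11:-→d12:-→d13:-→d14:-→d15:-→d16:H2→d17:-→d18:-→d19:-→d20:-→d21:-→d22:-→d23:-→d24:H2 -> H2
  lookup 155.146.220.23: bits 1 walk d0:-→d1:- -> no-route

== LOOKUPS ==
["no-route","H1","H1","H1","H1","no-route","no-route","H1","H1","H0","H2","H2","H2","H0","H2","H2","H2","no-route"]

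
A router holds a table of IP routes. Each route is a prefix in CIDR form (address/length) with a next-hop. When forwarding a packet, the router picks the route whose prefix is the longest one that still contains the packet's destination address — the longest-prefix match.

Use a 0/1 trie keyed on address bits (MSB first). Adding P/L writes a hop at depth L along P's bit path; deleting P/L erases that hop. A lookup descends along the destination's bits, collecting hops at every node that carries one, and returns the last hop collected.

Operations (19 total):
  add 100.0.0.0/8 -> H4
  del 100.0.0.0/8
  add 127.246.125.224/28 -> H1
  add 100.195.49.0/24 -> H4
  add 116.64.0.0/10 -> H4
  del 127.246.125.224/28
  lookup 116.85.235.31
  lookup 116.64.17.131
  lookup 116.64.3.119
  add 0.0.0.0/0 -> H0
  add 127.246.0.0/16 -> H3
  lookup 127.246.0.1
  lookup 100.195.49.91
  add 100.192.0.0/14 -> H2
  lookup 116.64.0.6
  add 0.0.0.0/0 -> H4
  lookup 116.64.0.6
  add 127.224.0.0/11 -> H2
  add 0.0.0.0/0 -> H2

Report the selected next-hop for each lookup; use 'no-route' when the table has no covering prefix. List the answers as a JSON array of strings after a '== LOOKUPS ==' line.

Apply in order:
  add 100.0.0.0/8 -> H4 at depth 8
  - 100.0.0.0/8 clear@8
  add 127.246.125.224/28 -> H1 at depth 28
  add 100.195.49.0/24 -> H4 at depth 24
  add 116.64.0.0/10 -> H4 at depth 10
  - 127.246.125.224/28 clear@28
  ? 116.85.235.31  path d0:-→d1:-→d2:-→d3:-→d4:-→d5:-→d6:-→d7:-→d8:-→d9:-→d10:H4  best=H4
  ? 116.64.17.131  path d0:-→d1:-→d2:-→d3:-→d4:-→d5:-→d6:-→d7:-→d8:-→d9:-→d10:H4  best=H4
  ? 116.64.3.119  path d0:-→d1:-→d2:-→d3:-→d4:-→d5:-→d6:-→d7:-→d8:-→d9:-→d10:H4  best=H4
  add 0.0.0.0/0 -> H0 at depth 0
  add 127.246.0.0/16 -> H3 at depth 16
  ? 127.246.0.1  path d0:H0→d1:-→d2:-→d3:-→d4:-→d5:-→d6:-→d7:-→d8:-→d9:-→d10:-→d11:-→d12:-→d13:-→d14:-→d15:-→d16:H3→d17:-  best=H3
  ? 100.195.49.91  path d0:H0→d1:-→d2:-→d3:-→d4:-→d5:-→d6:-→d7:-→d8:-→d9:-→d10:-→d11:-→d12:-→d13:-→d14:-→d15:-→d16:-→d17:-→d18:-→d19:-→d20:-→d21:-→d22:-→d23:-→d24:H4  best=H4
  add 100.192.0.0/14 -> H2 at depth 14
  ? 116.64.0.6  path d0:H0→d1:-→d2:-→d3:-→d4:-→d5:-→d6:-→d7:-→d8:-→d9:-→d10:H4  best=H4
  add 0.0.0.0/0 -> H4 at depth 0
  ? 116.64.0.6  path d0:H4→d1:-→d2:-→d3:-→d4:-→d5:-→d6:-→d7:-→d8:-→d9:-→d10:H4  best=H4
  add 127.224.0.0/11 -> H2 at depth 11
  add 0.0.0.0/0 -> H2 at depth 0

== LOOKUPS ==
["H4","H4","H4","H3","H4","H4","H4"]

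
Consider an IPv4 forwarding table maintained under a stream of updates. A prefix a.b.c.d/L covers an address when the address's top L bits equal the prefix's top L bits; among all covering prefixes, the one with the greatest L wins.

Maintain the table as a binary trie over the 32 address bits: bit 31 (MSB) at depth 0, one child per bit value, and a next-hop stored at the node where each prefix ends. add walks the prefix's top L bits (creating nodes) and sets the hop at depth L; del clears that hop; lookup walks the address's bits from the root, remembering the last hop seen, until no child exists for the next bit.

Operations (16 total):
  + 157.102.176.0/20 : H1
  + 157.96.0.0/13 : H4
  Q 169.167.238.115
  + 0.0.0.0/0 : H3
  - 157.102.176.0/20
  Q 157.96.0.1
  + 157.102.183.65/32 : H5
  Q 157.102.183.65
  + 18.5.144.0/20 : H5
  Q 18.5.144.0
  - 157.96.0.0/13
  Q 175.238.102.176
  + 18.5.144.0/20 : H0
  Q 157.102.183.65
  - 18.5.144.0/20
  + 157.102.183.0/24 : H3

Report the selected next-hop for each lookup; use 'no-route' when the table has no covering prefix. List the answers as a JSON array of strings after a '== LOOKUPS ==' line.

Apply in order:
  add 157.102.176.0/20 -> H1 at depth 20
  add 157.96.0.0/13 -> H4 at depth 13
  Q 169.167.238.115: descend 10 ; hops seen [∅] ; pick no-route
  add 0.0.0.0/0 -> H3 at depth 0
  del 157.102.176.0/20 (clear depth 20)
  Q 157.96.0.1: descend 1001110101100 ; hops seen [H3,H4] ; pick H4
  add 157.102.183.65/32 -> H5 at depth 32
  Q 157.102.183.65: descend 10011101011001101011011101000001 ; hops seen [H3,H4,H5] ; pick H5
  add 18.5.144.0/20 -> H5 at depth 20
  Q 18.5.144.0: descend 00010010000001011001 ; hops seen [H3,H5] ; pick H5
  del 157.96.0.0/13 (clear depth 13)
  Q 175.238.102.176: descend 10 ; hops seen [H3] ; pick H3
  add 18.5.144.0/20 -> H0 at depth 20
  Q 157.102.183.65: descend 10011101011001101011011101000001 ; hops seen [H3,H5] ; pick H5
  del 18.5.144.0/20 (clear depth 20)
  add 157.102.183.0/24 -> H3 at depth 24

== LOOKUPS ==
["no-route","H4","H5","H5","H3","H5"]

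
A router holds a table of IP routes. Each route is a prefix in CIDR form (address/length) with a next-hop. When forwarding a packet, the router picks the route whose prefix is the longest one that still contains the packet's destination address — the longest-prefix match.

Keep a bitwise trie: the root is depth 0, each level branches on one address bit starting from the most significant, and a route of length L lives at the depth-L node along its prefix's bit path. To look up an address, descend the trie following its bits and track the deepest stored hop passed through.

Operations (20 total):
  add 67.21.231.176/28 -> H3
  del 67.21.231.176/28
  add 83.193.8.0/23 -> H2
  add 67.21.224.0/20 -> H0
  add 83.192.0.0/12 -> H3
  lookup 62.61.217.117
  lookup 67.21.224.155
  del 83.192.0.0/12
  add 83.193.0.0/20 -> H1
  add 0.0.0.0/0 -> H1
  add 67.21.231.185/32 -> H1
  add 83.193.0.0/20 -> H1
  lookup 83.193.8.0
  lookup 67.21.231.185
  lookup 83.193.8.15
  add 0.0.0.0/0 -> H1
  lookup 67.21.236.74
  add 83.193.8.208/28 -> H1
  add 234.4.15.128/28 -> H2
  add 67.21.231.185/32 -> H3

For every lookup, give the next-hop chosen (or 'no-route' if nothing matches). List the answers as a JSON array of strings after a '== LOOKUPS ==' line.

Process each operation:
  add 67.21.231.176/28 -> H3 at depth 28
  - 67.21.231.176/28 clear@28
  add 83.193.8.0/23 -> H2 at depth 23
  add 67.21.224.0/20 -> H0 at depth 20
  add 83.192.0.0/12 -> H3 at depth 12
  ? 62.61.217.117  path d0:-→d1:-  best=no-route
  ? 67.21.224.155  path d0:-→d1:-→d2:-→d3:-→d4:-→d5:-→d6:-→d7:-→d8:-→d9:-→d10:-→d11:-→d12:-→d13:-→d14:-→d15:-→d16:-→d17:-→d18:-→d19:-→d20:H0→d21:-  best=H0
  - 83.192.0.0/12 clear@12
  add 83.193.0.0/20 -> H1 at depth 20
  add 0.0.0.0/0 -> H1 at depth 0
  add 67.21.231.185/32 -> H1 at depth 32
  add 83.193.0.0/20 -> H1 at depth 20
  ? 83.193.8.0  path d0:H1→d1:-→d2:-→d3:-→d4:-→d5:-→d6:-→d7:-→d8:-→d9:-→d10:-→d11:-→d12:-→d13:-→d14:-→d15:-→d16:-→d17:-→d18:-→d19:-→d20:H1→d21:-→d22:-→d23:H2  best=H2
  ? 67.21.231.185  path d0:H1→d1:-→d2:-→d3:-→d4:-→d5:-→d6:-→d7:-→d8:-→d9:-→d10:-→d11:-→d12:-→d13:-→d14:-→d15:-→d16:-→d17:-→d18:-→d19:-→d20:H0→d21:-→d22:-→d23:-→d24:-→d25:-→d26:-→d27:-→d28:-→d29:-→d30:-→d31:-→d32:H1  best=H1
  ? 83.193.8.15  path d0:H1→d1:-→d2:-→d3:-→d4:-→d5:-→d6:-→d7:-→d8:-→d9:-→d10:-→d11:-→d12:-→d13:-→d14:-→d15:-→d16:-→d17:-→d18:-→d19:-→d20:H1→d21:-→d22:-→d23:H2  best=H2
  add 0.0.0.0/0 -> H1 at depth 0
  ? 67.21.236.74  path d0:H1→d1:-→d2:-→d3:-→d4:-→d5:-→d6:-→d7:-→d8:-→d9:-→d10:-→d11:-→d12:-→d13:-→d14:-→d15:-→d16:-→d17:-→d18:-→d19:-→d20:H0  best=H0
  add 83.193.8.208/28 -> H1 at depth 28
  add 234.4.15.128/28 -> H2 at depth 28
  add 67.21.231.185/32 -> H3 at depth 32

== LOOKUPS ==
["no-route","H0","H2","H1","H2","H0"]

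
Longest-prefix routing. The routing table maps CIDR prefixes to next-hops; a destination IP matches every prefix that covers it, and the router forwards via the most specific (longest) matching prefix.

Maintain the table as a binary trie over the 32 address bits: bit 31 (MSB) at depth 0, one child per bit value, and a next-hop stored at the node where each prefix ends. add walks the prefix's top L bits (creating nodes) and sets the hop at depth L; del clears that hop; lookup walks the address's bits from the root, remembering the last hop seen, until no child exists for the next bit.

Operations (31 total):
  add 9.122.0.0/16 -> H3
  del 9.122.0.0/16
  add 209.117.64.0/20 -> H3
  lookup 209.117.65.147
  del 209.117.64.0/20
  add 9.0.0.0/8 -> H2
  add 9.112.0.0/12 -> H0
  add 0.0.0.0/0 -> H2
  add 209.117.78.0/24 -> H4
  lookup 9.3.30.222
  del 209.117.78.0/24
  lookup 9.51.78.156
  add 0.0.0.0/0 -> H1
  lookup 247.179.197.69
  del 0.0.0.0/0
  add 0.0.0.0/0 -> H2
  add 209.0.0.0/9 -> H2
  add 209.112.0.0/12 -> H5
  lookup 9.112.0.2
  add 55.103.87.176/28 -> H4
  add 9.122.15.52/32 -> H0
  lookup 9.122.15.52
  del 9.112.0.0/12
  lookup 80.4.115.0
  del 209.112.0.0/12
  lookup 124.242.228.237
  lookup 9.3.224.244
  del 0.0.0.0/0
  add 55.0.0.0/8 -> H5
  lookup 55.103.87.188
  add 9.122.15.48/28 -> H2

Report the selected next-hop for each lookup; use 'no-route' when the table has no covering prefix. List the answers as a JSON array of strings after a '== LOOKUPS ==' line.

Trace:
  + 9.122.0.0/16 (H3) depth=16
  - 9.122.0.0/16 clear@16
  + 209.117.64.0/20 (H3) depth=20
  Q 209.117.65.147: descend 11010001011101010100 ; hops seen [H3] ; pick H3
  - 209.117.64.0/20 clear@20
  + 9.0.0.0/8 (H2) depth=8
  + 9.112.0.0/12 (H0) depth=12
  + 0.0.0.0/0 (H2) depth=0
  + 209.117.78.0/24 (H4) depth=24
  Q 9.3.30.222: descend 000010010 ; hops seen [H2,H2] ; pick H2
  - 209.117.78.0/24 clear@24
  Q 9.51.78.156: descend 000010010 ; hops seen [H2,H2] ; pick H2
  + 0.0.0.0/0 (H1) depth=0
  Q 247.179.197.69: descend 11 ; hops seen [H1] ; pick H1
  - 0.0.0.0/0 clear@0
  + 0.0.0.0/0 (H2) depth=0
  + 209.0.0.0/9 (H2) depth=9
  + 209.112.0.0/12 (H5) depth=12
  Q 9.112.0.2: descend 000010010111 ; hops seen [H2,H2,H0] ; pick H0
  + 55.103.87.176/28 (H4) depth=28
  + 9.122.15.52/32 (H0) depth=32
  Q 9.122.15.52: descend 00001001011110100000111100110100 ; hops seen [H2,H2,H0,H0] ; pick H0
  - 9.112.0.0/12 clear@12
  Q 80.4.115.0: descend 0 ; hops seen [H2] ; pick H2
  - 209.112.0.0/12 clear@12
  Q 124.242.228.237: descend 0 ; hops seen [H2] ; pick H2
  Q 9.3.224.244: descend 000010010 ; hops seen [H2,H2] ; pick H2
  - 0.0.0.0/0 clear@0
  + 55.0.0.0/8 (H5) depth=8
  Q 55.103.87.188: descend 0011011101100111010101111011 ; hops seen [H5,H4] ; pick H4
  + 9.122.15.48/28 (H2) depth=28

== LOOKUPS ==
["H3","H2","H2","H1","H0","H0","H2","H2","H2","H4"]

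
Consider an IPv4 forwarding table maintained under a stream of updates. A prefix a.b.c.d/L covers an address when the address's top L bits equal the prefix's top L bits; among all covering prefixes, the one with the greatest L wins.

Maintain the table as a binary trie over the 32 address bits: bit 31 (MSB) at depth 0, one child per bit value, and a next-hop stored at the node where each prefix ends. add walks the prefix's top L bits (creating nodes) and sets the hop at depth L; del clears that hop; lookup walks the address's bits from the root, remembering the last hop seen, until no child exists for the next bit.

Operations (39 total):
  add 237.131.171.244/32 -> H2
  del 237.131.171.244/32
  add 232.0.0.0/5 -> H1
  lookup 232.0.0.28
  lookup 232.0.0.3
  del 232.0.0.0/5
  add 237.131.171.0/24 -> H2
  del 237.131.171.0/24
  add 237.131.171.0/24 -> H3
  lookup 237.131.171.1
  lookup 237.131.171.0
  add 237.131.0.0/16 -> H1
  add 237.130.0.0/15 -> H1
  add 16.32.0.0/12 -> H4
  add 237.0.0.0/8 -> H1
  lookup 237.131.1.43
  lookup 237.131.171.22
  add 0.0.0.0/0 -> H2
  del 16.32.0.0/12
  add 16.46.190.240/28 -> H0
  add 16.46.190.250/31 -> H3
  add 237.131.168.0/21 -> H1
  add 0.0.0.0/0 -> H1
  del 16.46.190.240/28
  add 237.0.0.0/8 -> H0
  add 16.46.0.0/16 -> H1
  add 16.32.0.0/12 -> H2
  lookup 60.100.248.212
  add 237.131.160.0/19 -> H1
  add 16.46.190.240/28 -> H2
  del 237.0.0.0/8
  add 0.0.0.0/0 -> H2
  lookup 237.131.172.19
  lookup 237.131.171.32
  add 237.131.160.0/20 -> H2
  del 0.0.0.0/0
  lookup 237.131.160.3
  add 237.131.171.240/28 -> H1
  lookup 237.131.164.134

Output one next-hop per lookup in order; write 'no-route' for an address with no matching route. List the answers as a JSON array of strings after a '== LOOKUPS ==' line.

Trace:
  add 237.131.171.244/32 -> H2 at depth 32
  del 237.131.171.244/32 (clear depth 32)
  add 232.0.0.0/5 -> H1 at depth 5
  Q 232.0.0.28: descend 11101 ; hops seen [H1] ; pick H1
  Q 232.0.0.3: descend 11101 ; hops seen [H1] ; pick H1
  del 232.0.0.0/5 (clear depth 5)
  add 237.131.171.0/24 -> H2 at depth 24
  del 237.131.171.0/24 (clear depth 24)
  add 237.131.171.0/24 -> H3 at depth 24
  Q 237.131.171.1: descend 111011011000001110101011 ; hops seen [H3] ; pick H3
  Q 237.131.171.0: descend 111011011000001110101011 ; hops seen [H3] ; pick H3
  add 237.131.0.0/16 -> H1 at depth 16
  add 237.130.0.0/15 -> H1 at depth 15
  add 16.32.0.0/12 -> H4 at depth 12
  add 237.0.0.0/8 -> H1 at depth 8
  Q 237.131.1.43: descend 1110110110000011 ; hops seen [H1,H1,H1] ; pick H1
  Q 237.131.171.22: descend 111011011000001110101011 ; hops seen [H1,H1,H1,H3] ; pick H3
  add 0.0.0.0/0 -> H2 at depth 0
  del 16.32.0.0/12 (clear depth 12)
  add 16.46.190.240/28 -> H0 at depth 28
  add 16.46.190.250/31 -> H3 at depth 31
  add 237.131.168.0/21 -> H1 at depth 21
  add 0.0.0.0/0 -> H1 at depth 0
  del 16.46.190.240/28 (clear depth 28)
  add 237.0.0.0/8 -> H0 at depth 8
  add 16.46.0.0/16 -> H1 at depth 16
  add 16.32.0.0/12 -> H2 at depth 12
  Q 60.100.248.212: descend 00 ; hops seen [H1] ; pick H1
  add 237.131.160.0/19 -> H1 at depth 19
  add 16.46.190.240/28 -> H2 at depth 28
  del 237.0.0.0/8 (clear depth 8)
  add 0.0.0.0/0 -> H2 at depth 0
  Q 237.131.172.19: descend 111011011000001110101 ; hops seen [H2,H1,H1,H1,H1] ; pick H1
  Q 237.131.171.32: descend 111011011000001110101011 ; hops seen [H2,H1,H1,H1,H1,H3] ; pick H3
  add 237.131.160.0/20 -> H2 at depth 20
  del 0.0.0.0/0 (clear depth 0)
  Q 237.131.160.3: descend 11101101100000111010 ; hops seen [H1,H1,H1,H2] ; pick H2
  add 237.131.171.240/28 -> H1 at depth 28
  Q 237.131.164.134: descend 11101101100000111010 ; hops seen [H1,H1,H1,H2] ; pick H2

== LOOKUPS ==
["H1","H1","H3","H3","H1","H3","H1","H1","H3","H2","H2"]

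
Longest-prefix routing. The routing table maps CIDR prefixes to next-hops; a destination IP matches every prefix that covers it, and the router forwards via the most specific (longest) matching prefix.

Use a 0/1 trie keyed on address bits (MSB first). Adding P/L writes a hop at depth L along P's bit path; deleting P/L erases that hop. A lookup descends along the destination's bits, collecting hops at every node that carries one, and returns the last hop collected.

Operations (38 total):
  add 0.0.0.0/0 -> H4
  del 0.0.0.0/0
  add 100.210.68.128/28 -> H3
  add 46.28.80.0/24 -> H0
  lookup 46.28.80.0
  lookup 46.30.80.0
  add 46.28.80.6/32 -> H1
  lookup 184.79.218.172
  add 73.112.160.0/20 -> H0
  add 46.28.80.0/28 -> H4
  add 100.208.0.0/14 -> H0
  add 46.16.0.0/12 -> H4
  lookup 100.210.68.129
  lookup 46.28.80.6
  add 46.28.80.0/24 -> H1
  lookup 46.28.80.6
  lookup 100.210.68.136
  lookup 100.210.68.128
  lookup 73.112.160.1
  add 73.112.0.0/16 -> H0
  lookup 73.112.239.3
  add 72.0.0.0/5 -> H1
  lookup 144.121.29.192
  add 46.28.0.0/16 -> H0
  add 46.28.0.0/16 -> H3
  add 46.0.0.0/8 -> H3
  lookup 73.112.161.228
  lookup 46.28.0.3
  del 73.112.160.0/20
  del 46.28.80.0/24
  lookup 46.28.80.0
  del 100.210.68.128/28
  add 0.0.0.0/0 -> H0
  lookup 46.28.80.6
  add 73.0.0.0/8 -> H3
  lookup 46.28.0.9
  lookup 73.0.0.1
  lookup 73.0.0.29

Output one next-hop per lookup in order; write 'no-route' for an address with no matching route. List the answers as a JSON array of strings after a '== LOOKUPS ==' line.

Trace:
  add 0.0.0.0/0 -> H4 at depth 0
  - 0.0.0.0/0 clear@0
  add 100.210.68.128/28 -> H3 at depth 28
  add 46.28.80.0/24 -> H0 at depth 24
  Q 46.28.80.0: descend 001011100001110001010000 ; hops seen [H0] ; pick H0
  Q 46.30.80.0: descend 00101110000111 ; hops seen [∅] ; pick no-route
  add 46.28.80.6/32 -> H1 at depth 32
  Q 184.79.218.172: descend ε ; hops seen [∅] ; pick no-route
  add 73.112.160.0/20 -> H0 at depth 20
  add 46.28.80.0/28 -> H4 at depth 28
  add 100.208.0.0/14 -> H0 at depth 14
  add 46.16.0.0/12 -> H4 at depth 12
  Q 100.210.68.129: descend 0110010011010010010001001000 ; hops seen [H0,H3] ; pick H3
  Q 46.28.80.6: descend 00101110000111000101000000000110 ; hops seen [H4,H0,H4,H1] ; pick H1
  add 46.28.80.0/24 -> H1 at depth 24
  Q 46.28.80.6: descend 00101110000111000101000000000110 ; hops seen [H4,H1,H4,H1] ; pick H1
  Q 100.210.68.136: descend 0110010011010010010001001000 ; hops seen [H0,H3] ; pick H3
  Q 100.210.68.128: descend 0110010011010010010001001000 ; hops seen [H0,H3] ; pick H3
  Q 73.112.160.1: descend 01001001011100001010 ; hops seen [H0] ; pick H0
  add 73.112.0.0/16 -> H0 at depth 16
  Q 73.112.239.3: descend 01001001011100001 ; hops seen [H0] ; pick H0
  add 72.0.0.0/5 -> H1 at depth 5
  Q 144.121.29.192: descend ε ; hops seen [∅] ; pick no-route
  add 46.28.0.0/16 -> H0 at depth 16
  add 46.28.0.0/16 -> H3 at depth 16
  add 46.0.0.0/8 -> H3 at depth 8
  Q 73.112.161.228: descend 01001001011100001010 ; hops seen [H1,H0,H0] ; pick H0
  Q 46.28.0.3: descend 00101110000111000 ; hops seen [H3,H4,H3] ; pick H3
  - 73.112.160.0/20 clear@20
  - 46.28.80.0/24 clear@24
  Q 46.28.80.0: descend 00101110000111000101000000000 ; hops seen [H3,H4,H3,H4] ; pick H4
  - 100.210.68.128/28 clear@28
  add 0.0.0.0/0 -> H0 at depth 0
  Q 46.28.80.6: descend 00101110000111000101000000000110 ; hops seen [H0,H3,H4,H3,H4,H1] ; pick H1
  add 73.0.0.0/8 -> H3 at depth 8
  Q 46.28.0.9: descend 00101110000111000 ; hops seen [H0,H3,H4,H3] ; pick H3
  Q 73.0.0.1: descend 010010010 ; hops seen [H0,H1,H3] ; pick H3
  Q 73.0.0.29: descend 010010010 ; hops seen [H0,H1,H3] ; pick H3

== LOOKUPS ==
["H0","no-route","no-route","H3","H1","H1","H3","H3","H0","H0","no-route","H0","H3","H4","H1","H3","H3","H3"]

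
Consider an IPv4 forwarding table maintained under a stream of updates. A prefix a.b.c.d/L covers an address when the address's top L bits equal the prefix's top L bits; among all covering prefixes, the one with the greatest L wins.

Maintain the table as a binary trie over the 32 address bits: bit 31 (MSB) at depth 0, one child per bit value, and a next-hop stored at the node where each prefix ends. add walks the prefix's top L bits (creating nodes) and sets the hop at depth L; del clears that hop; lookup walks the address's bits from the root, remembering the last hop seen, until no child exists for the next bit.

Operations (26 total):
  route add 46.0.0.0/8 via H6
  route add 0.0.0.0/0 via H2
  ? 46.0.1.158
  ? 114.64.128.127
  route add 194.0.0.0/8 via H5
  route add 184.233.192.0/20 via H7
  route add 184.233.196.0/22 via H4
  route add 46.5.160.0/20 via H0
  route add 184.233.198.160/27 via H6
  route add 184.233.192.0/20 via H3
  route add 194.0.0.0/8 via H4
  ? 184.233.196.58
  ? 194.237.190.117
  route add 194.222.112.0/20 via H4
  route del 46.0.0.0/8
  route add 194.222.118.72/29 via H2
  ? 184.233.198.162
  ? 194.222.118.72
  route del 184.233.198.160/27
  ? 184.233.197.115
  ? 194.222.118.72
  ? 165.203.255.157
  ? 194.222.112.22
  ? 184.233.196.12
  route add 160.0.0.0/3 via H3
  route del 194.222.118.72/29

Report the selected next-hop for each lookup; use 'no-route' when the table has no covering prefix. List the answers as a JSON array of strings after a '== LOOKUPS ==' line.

Apply in order:
  add 46.0.0.0/8 -> H6 at depth 8
  add 0.0.0.0/0 -> H2 at depth 0
  Q 46.0.1.158: descend 00101110 ; hops seen [H2,H6] ; pick H6
  Q 114.64.128.127: descend 0 ; hops seen [H2] ; pick H2
  add 194.0.0.0/8 -> H5 at depth 8
  add 184.233.192.0/20 -> H7 at depth 20
  add 184.233.196.0/22 -> H4 at depth 22
  add 46.5.160.0/20 -> H0 at depth 20
  add 184.233.198.160/27 -> H6 at depth 27
  add 184.233.192.0/20 -> H3 at depth 20
  add 194.0.0.0/8 -> H4 at depth 8
  Q 184.233.196.58: descend 1011100011101001110001 ; hops seen [H2,H3,H4] ; pick H4
  Q 194.237.190.117: descend 11000010 ; hops seen [H2,H4] ; pick H4
  add 194.222.112.0/20 -> H4 at depth 20
  del 46.0.0.0/8 (clear depth 8)
  add 194.222.118.72/29 -> H2 at depth 29
  Q 184.233.198.162: descend 101110001110100111000110101 ; hops seen [H2,H3,H4,H6] ; pick H6
  Q 194.222.118.72: descend 11000010110111100111011001001 ; hops seen [H2,H4,H4,H2] ; pick H2
  del 184.233.198.160/27 (clear depth 27)
  Q 184.233.197.115: descend 1011100011101001110001 ; hops seen [H2,H3,H4] ; pick H4
  Q 194.222.118.72: descend 11000010110111100111011001001 ; hops seen [H2,H4,H4,H2] ; pick H2
  Q 165.203.255.157: descend 101 ; hops seen [H2] ; pick H2
  Q 194.222.112.22: descend 110000101101111001110 ; hops seen [H2,H4,H4] ; pick H4
  Q 184.233.196.12: descend 1011100011101001110001 ; hops seen [H2,H3,H4] ; pick H4
  add 160.0.0.0/3 -> H3 at depth 3
  del 194.222.118.72/29 (clear depth 29)

== LOOKUPS ==
["H6","H2","H4","H4","H6","H2","H4","H2","H2","H4","H4"]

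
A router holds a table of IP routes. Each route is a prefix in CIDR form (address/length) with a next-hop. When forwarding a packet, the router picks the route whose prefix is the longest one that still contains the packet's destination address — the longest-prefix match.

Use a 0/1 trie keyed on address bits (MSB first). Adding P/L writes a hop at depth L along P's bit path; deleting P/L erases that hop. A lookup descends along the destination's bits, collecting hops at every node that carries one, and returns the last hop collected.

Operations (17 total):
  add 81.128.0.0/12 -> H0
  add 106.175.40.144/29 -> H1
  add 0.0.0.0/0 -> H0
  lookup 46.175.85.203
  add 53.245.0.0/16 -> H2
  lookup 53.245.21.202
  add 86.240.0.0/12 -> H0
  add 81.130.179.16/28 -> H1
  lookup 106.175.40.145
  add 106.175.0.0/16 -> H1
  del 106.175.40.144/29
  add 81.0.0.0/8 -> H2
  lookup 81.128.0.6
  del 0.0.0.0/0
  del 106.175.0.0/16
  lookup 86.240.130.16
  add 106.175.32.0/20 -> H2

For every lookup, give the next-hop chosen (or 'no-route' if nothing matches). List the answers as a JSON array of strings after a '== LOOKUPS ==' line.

Process each operation:
  add 81.128.0.0/12 -> H0 at depth 12
  add 106.175.40.144/29 -> H1 at depth 29
  add 0.0.0.0/0 -> H0 at depth 0
  Q 46.175.85.203: descend 0 ; hops seen [H0] ; pick H0
  add 53.245.0.0/16 -> H2 at depth 16
  Q 53.245.21.202: descend 0011010111110101 ; hops seen [H0,H2] ; pick H2
  add 86.240.0.0/12 -> H0 at depth 12
  add 81.130.179.16/28 -> H1 at depth 28
  Q 106.175.40.145: descend 01101010101011110010100010010 ; hops seen [H0,H1] ; pick H1
  add 106.175.0.0/16 -> H1 at depth 16
  - 106.175.40.144/29 clear@29
  add 81.0.0.0/8 -> H2 at depth 8
  Q 81.128.0.6: descend 01010001100000 ; hops seen [H0,H2,H0] ; pick H0
  - 0.0.0.0/0 clear@0
  - 106.175.0.0/16 clear@16
  Q 86.240.130.16: descend 010101101111 ; hops seen [H0] ; pick H0
  add 106.175.32.0/20 -> H2 at depth 20

== LOOKUPS ==
["H0","H2","H1","H0","H0"]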